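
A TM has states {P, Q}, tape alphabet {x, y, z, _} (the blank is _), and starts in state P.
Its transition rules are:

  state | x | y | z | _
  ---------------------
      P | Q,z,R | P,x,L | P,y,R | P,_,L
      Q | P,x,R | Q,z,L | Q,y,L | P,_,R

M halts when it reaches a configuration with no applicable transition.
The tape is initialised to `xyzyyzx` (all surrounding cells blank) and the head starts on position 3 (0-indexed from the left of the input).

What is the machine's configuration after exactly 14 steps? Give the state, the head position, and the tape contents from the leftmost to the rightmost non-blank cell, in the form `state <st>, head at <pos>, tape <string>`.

state Q, head at 1, tape zxxxzzx

P | xyz[y]yzx   read y → write x, move L, go to P
P | xy[z]xyzx   read z → write y, move R, go to P
P | xyy[x]yzx   read x → write z, move R, go to Q
Q | xyyz[y]zx   read y → write z, move L, go to Q
Q | xyy[z]zzx   read z → write y, move L, go to Q
Q | xy[y]yzzx   read y → write z, move L, go to Q
Q | x[y]zyzzx   read y → write z, move L, go to Q
Q | [x]zzyzzx   read x → write x, move R, go to P
P | x[z]zyzzx   read z → write y, move R, go to P
P | xy[z]yzzx   read z → write y, move R, go to P
P | xyy[y]zzx   read y → write x, move L, go to P
P | xy[y]xzzx   read y → write x, move L, go to P
P | x[y]xxzzx   read y → write x, move L, go to P
P | [x]xxxzzx   read x → write z, move R, go to Q
Q | z[x]xxzzx
After 14 steps: state Q, head at 1, tape zxxxzzx.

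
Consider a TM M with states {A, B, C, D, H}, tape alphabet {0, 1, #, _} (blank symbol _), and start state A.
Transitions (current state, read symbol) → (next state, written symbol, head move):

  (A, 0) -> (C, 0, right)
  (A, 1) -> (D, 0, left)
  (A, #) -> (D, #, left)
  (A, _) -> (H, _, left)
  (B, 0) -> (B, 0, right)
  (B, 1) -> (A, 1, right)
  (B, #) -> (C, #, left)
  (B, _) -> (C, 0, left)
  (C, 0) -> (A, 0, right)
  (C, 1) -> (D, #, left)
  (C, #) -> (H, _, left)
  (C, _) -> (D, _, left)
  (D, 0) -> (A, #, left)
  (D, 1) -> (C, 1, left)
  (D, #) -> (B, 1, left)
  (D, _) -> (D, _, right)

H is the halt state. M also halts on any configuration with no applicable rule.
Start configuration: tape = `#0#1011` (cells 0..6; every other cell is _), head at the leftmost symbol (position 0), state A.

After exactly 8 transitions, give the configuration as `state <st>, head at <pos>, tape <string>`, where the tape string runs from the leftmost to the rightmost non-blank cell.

state A, head at -2, tape #10#1011

A | ___[#]0#1011   read # → write #, move left, go to D
D | __[_]#0#1011   read _ → write _, move right, go to D
D | ___[#]0#1011   read # → write 1, move left, go to B
B | __[_]10#1011   read _ → write 0, move left, go to C
C | _[_]010#1011   read _ → write _, move left, go to D
D | [_]_010#1011   read _ → write _, move right, go to D
D | _[_]010#1011   read _ → write _, move right, go to D
D | __[0]10#1011   read 0 → write #, move left, go to A
A | _[_]#10#1011
After 8 steps: state A, head at -2, tape #10#1011.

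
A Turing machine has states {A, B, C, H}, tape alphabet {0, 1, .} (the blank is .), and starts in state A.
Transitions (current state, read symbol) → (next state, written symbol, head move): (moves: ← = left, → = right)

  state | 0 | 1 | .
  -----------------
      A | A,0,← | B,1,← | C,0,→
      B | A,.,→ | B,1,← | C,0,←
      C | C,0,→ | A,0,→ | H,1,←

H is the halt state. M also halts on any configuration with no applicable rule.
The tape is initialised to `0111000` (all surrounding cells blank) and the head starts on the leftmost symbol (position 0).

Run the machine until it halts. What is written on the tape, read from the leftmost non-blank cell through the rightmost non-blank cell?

A | ..[0]111000.   read 0 → write 0, move ←, go to A
A | .[.]0111000.   read . → write 0, move →, go to C
C | .0[0]111000.   read 0 → write 0, move →, go to C
C | .00[1]11000.   read 1 → write 0, move →, go to A
A | .000[1]1000.   read 1 → write 1, move ←, go to B
B | .00[0]11000.   read 0 → write ., move →, go to A
A | .00.[1]1000.   read 1 → write 1, move ←, go to B
B | .00[.]11000.   read . → write 0, move ←, go to C
C | .0[0]011000.   read 0 → write 0, move →, go to C
C | .00[0]11000.   read 0 → write 0, move →, go to C
C | .000[1]1000.   read 1 → write 0, move →, go to A
A | .0000[1]000.   read 1 → write 1, move ←, go to B
B | .000[0]1000.   read 0 → write ., move →, go to A
A | .000.[1]000.   read 1 → write 1, move ←, go to B
B | .000[.]1000.   read . → write 0, move ←, go to C
C | .00[0]01000.   read 0 → write 0, move →, go to C
C | .000[0]1000.   read 0 → write 0, move →, go to C
C | .0000[1]000.   read 1 → write 0, move →, go to A
A | .00000[0]00.   read 0 → write 0, move ←, go to A
A | .0000[0]000.   read 0 → write 0, move ←, go to A
A | .000[0]0000.   read 0 → write 0, move ←, go to A
A | .00[0]00000.   read 0 → write 0, move ←, go to A
A | .0[0]000000.   read 0 → write 0, move ←, go to A
A | .[0]0000000.   read 0 → write 0, move ←, go to A
A | [.]00000000.   read . → write 0, move →, go to C
C | 0[0]0000000.   read 0 → write 0, move →, go to C
C | 00[0]000000.   read 0 → write 0, move →, go to C
C | 000[0]00000.   read 0 → write 0, move →, go to C
C | 0000[0]0000.   read 0 → write 0, move →, go to C
C | 00000[0]000.   read 0 → write 0, move →, go to C
C | 000000[0]00.   read 0 → write 0, move →, go to C
C | 0000000[0]0.   read 0 → write 0, move →, go to C
C | 00000000[0].   read 0 → write 0, move →, go to C
C | 000000000[.]   read . → write 1, move ←, go to H
H | 00000000[0]1
The non-blank tape span at halt is 0000000001.

0000000001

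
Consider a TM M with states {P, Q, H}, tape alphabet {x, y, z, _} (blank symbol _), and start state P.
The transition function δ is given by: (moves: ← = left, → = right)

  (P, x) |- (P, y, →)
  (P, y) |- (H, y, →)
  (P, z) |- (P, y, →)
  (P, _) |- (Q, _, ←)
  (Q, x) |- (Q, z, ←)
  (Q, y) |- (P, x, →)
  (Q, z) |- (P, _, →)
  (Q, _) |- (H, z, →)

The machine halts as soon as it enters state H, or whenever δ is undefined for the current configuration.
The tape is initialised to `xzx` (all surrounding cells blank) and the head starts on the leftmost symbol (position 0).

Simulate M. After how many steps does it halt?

30

state=P head=0 tape=_[x]zx_   (P,x)→(P,y,→)
state=P head=1 tape=_y[z]x_   (P,z)→(P,y,→)
state=P head=2 tape=_yy[x]_   (P,x)→(P,y,→)
state=P head=3 tape=_yyy[_]   (P,_)→(Q,_,←)
state=Q head=2 tape=_yy[y]_   (Q,y)→(P,x,→)
state=P head=3 tape=_yyx[_]   (P,_)→(Q,_,←)
state=Q head=2 tape=_yy[x]_   (Q,x)→(Q,z,←)
state=Q head=1 tape=_y[y]z_   (Q,y)→(P,x,→)
state=P head=2 tape=_yx[z]_   (P,z)→(P,y,→)
state=P head=3 tape=_yxy[_]   (P,_)→(Q,_,←)
state=Q head=2 tape=_yx[y]_   (Q,y)→(P,x,→)
state=P head=3 tape=_yxx[_]   (P,_)→(Q,_,←)
state=Q head=2 tape=_yx[x]_   (Q,x)→(Q,z,←)
state=Q head=1 tape=_y[x]z_   (Q,x)→(Q,z,←)
state=Q head=0 tape=_[y]zz_   (Q,y)→(P,x,→)
state=P head=1 tape=_x[z]z_   (P,z)→(P,y,→)
state=P head=2 tape=_xy[z]_   (P,z)→(P,y,→)
state=P head=3 tape=_xyy[_]   (P,_)→(Q,_,←)
state=Q head=2 tape=_xy[y]_   (Q,y)→(P,x,→)
state=P head=3 tape=_xyx[_]   (P,_)→(Q,_,←)
state=Q head=2 tape=_xy[x]_   (Q,x)→(Q,z,←)
state=Q head=1 tape=_x[y]z_   (Q,y)→(P,x,→)
state=P head=2 tape=_xx[z]_   (P,z)→(P,y,→)
state=P head=3 tape=_xxy[_]   (P,_)→(Q,_,←)
state=Q head=2 tape=_xx[y]_   (Q,y)→(P,x,→)
state=P head=3 tape=_xxx[_]   (P,_)→(Q,_,←)
state=Q head=2 tape=_xx[x]_   (Q,x)→(Q,z,←)
state=Q head=1 tape=_x[x]z_   (Q,x)→(Q,z,←)
state=Q head=0 tape=_[x]zz_   (Q,x)→(Q,z,←)
state=Q head=-1 tape=[_]zzz_   (Q,_)→(H,z,→)
state=H head=0 tape=z[z]zz_
M halts after 30 transitions.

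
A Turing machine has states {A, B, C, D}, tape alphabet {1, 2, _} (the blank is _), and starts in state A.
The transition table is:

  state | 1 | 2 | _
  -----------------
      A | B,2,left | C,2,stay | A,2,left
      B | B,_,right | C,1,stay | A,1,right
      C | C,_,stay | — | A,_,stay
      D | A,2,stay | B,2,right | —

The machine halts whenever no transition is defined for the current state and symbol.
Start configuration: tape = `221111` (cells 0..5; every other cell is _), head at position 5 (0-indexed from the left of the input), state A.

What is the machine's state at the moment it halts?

C

state=A head=5 tape=22111[1]   (A,1)→(B,2,left)
state=B head=4 tape=2211[1]2   (B,1)→(B,_,right)
state=B head=5 tape=2211_[2]   (B,2)→(C,1,stay)
state=C head=5 tape=2211_[1]   (C,1)→(C,_,stay)
state=C head=5 tape=2211_[_]   (C,_)→(A,_,stay)
state=A head=5 tape=2211_[_]   (A,_)→(A,2,left)
state=A head=4 tape=2211[_]2   (A,_)→(A,2,left)
state=A head=3 tape=221[1]22   (A,1)→(B,2,left)
state=B head=2 tape=22[1]222   (B,1)→(B,_,right)
state=B head=3 tape=22_[2]22   (B,2)→(C,1,stay)
state=C head=3 tape=22_[1]22   (C,1)→(C,_,stay)
state=C head=3 tape=22_[_]22   (C,_)→(A,_,stay)
state=A head=3 tape=22_[_]22   (A,_)→(A,2,left)
state=A head=2 tape=22[_]222   (A,_)→(A,2,left)
state=A head=1 tape=2[2]2222   (A,2)→(C,2,stay)
state=C head=1 tape=2[2]2222
No transition is defined for (C, 2); M halts in state C.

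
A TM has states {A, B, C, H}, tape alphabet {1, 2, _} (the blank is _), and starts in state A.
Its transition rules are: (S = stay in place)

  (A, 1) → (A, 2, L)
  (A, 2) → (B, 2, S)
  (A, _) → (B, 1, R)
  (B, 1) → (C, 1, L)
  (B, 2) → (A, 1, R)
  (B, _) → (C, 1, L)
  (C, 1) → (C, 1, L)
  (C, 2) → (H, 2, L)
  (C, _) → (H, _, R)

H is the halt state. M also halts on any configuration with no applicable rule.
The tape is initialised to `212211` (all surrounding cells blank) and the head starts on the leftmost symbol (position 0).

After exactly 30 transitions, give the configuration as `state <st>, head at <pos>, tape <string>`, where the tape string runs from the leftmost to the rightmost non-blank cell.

state A, head at 5, tape 11111111

state=A head=0 tape=__[2]12211   (A,2)→(B,2,S)
state=B head=0 tape=__[2]12211   (B,2)→(A,1,R)
state=A head=1 tape=__1[1]2211   (A,1)→(A,2,L)
state=A head=0 tape=__[1]22211   (A,1)→(A,2,L)
state=A head=-1 tape=_[_]222211   (A,_)→(B,1,R)
state=B head=0 tape=_1[2]22211   (B,2)→(A,1,R)
state=A head=1 tape=_11[2]2211   (A,2)→(B,2,S)
state=B head=1 tape=_11[2]2211   (B,2)→(A,1,R)
state=A head=2 tape=_111[2]211   (A,2)→(B,2,S)
state=B head=2 tape=_111[2]211   (B,2)→(A,1,R)
state=A head=3 tape=_1111[2]11   (A,2)→(B,2,S)
state=B head=3 tape=_1111[2]11   (B,2)→(A,1,R)
state=A head=4 tape=_11111[1]1   (A,1)→(A,2,L)
state=A head=3 tape=_1111[1]21   (A,1)→(A,2,L)
state=A head=2 tape=_111[1]221   (A,1)→(A,2,L)
state=A head=1 tape=_11[1]2221   (A,1)→(A,2,L)
state=A head=0 tape=_1[1]22221   (A,1)→(A,2,L)
state=A head=-1 tape=_[1]222221   (A,1)→(A,2,L)
state=A head=-2 tape=[_]2222221   (A,_)→(B,1,R)
state=B head=-1 tape=1[2]222221   (B,2)→(A,1,R)
state=A head=0 tape=11[2]22221   (A,2)→(B,2,S)
state=B head=0 tape=11[2]22221   (B,2)→(A,1,R)
state=A head=1 tape=111[2]2221   (A,2)→(B,2,S)
state=B head=1 tape=111[2]2221   (B,2)→(A,1,R)
state=A head=2 tape=1111[2]221   (A,2)→(B,2,S)
state=B head=2 tape=1111[2]221   (B,2)→(A,1,R)
state=A head=3 tape=11111[2]21   (A,2)→(B,2,S)
state=B head=3 tape=11111[2]21   (B,2)→(A,1,R)
state=A head=4 tape=111111[2]1   (A,2)→(B,2,S)
state=B head=4 tape=111111[2]1   (B,2)→(A,1,R)
state=A head=5 tape=1111111[1]
After 30 steps: state A, head at 5, tape 11111111.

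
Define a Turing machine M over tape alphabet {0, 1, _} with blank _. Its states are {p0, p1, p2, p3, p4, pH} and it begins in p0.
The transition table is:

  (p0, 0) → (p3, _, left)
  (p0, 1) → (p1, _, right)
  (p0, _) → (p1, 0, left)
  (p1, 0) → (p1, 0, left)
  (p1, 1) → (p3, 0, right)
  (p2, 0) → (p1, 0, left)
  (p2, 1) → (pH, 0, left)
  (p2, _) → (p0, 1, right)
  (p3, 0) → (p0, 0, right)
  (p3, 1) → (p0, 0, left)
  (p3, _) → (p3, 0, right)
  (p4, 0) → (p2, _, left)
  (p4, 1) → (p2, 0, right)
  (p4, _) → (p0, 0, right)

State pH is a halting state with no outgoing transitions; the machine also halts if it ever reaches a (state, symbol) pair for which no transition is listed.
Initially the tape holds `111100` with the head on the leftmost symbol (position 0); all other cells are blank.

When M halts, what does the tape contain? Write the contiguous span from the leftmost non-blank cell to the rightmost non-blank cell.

000_00

state=p0 head=0 tape=[1]11100   (p0,1)→(p1,_,right)
state=p1 head=1 tape=_[1]1100   (p1,1)→(p3,0,right)
state=p3 head=2 tape=_0[1]100   (p3,1)→(p0,0,left)
state=p0 head=1 tape=_[0]0100   (p0,0)→(p3,_,left)
state=p3 head=0 tape=[_]_0100   (p3,_)→(p3,0,right)
state=p3 head=1 tape=0[_]0100   (p3,_)→(p3,0,right)
state=p3 head=2 tape=00[0]100   (p3,0)→(p0,0,right)
state=p0 head=3 tape=000[1]00   (p0,1)→(p1,_,right)
state=p1 head=4 tape=000_[0]0   (p1,0)→(p1,0,left)
state=p1 head=3 tape=000[_]00
The non-blank tape span at halt is 000_00.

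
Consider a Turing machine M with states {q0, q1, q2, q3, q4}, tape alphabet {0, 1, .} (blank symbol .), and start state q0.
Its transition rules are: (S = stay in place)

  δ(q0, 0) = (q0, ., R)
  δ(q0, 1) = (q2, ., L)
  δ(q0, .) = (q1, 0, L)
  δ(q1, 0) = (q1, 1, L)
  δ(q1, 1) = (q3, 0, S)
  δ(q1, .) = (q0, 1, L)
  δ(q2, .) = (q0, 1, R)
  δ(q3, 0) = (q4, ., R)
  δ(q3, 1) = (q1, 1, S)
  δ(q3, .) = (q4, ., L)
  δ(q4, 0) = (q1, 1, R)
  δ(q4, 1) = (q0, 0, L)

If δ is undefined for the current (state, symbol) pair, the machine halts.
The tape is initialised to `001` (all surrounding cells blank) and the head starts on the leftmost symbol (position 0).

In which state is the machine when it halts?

q4

state=q0 head=0 tape=[0]01..   (q0,0)→(q0,.,R)
state=q0 head=1 tape=.[0]1..   (q0,0)→(q0,.,R)
state=q0 head=2 tape=..[1]..   (q0,1)→(q2,.,L)
state=q2 head=1 tape=.[.]...   (q2,.)→(q0,1,R)
state=q0 head=2 tape=.1[.]..   (q0,.)→(q1,0,L)
state=q1 head=1 tape=.[1]0..   (q1,1)→(q3,0,S)
state=q3 head=1 tape=.[0]0..   (q3,0)→(q4,.,R)
state=q4 head=2 tape=..[0]..   (q4,0)→(q1,1,R)
state=q1 head=3 tape=..1[.].   (q1,.)→(q0,1,L)
state=q0 head=2 tape=..[1]1.   (q0,1)→(q2,.,L)
state=q2 head=1 tape=.[.].1.   (q2,.)→(q0,1,R)
state=q0 head=2 tape=.1[.]1.   (q0,.)→(q1,0,L)
state=q1 head=1 tape=.[1]01.   (q1,1)→(q3,0,S)
state=q3 head=1 tape=.[0]01.   (q3,0)→(q4,.,R)
state=q4 head=2 tape=..[0]1.   (q4,0)→(q1,1,R)
state=q1 head=3 tape=..1[1].   (q1,1)→(q3,0,S)
state=q3 head=3 tape=..1[0].   (q3,0)→(q4,.,R)
state=q4 head=4 tape=..1.[.]
No transition is defined for (q4, .); M halts in state q4.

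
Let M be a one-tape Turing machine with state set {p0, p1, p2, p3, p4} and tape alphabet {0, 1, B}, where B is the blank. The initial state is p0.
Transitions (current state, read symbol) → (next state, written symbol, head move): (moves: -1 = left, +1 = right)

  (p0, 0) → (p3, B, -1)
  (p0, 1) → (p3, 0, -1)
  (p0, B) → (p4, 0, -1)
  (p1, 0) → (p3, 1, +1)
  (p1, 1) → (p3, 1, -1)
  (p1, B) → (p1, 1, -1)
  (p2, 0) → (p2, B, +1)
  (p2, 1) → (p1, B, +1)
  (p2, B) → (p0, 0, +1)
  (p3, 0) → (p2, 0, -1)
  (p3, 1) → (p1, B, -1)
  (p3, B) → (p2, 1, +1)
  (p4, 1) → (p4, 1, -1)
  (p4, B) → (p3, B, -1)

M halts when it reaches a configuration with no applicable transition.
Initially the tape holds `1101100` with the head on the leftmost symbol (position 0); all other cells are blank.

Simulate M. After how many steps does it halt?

30

p0 | B[1]101100BBB   read 1 → write 0, move -1, go to p3
p3 | [B]0101100BBB   read B → write 1, move +1, go to p2
p2 | 1[0]101100BBB   read 0 → write B, move +1, go to p2
p2 | 1B[1]01100BBB   read 1 → write B, move +1, go to p1
p1 | 1BB[0]1100BBB   read 0 → write 1, move +1, go to p3
p3 | 1BB1[1]100BBB   read 1 → write B, move -1, go to p1
p1 | 1BB[1]B100BBB   read 1 → write 1, move -1, go to p3
p3 | 1B[B]1B100BBB   read B → write 1, move +1, go to p2
p2 | 1B1[1]B100BBB   read 1 → write B, move +1, go to p1
p1 | 1B1B[B]100BBB   read B → write 1, move -1, go to p1
p1 | 1B1[B]1100BBB   read B → write 1, move -1, go to p1
p1 | 1B[1]11100BBB   read 1 → write 1, move -1, go to p3
p3 | 1[B]111100BBB   read B → write 1, move +1, go to p2
p2 | 11[1]11100BBB   read 1 → write B, move +1, go to p1
p1 | 11B[1]1100BBB   read 1 → write 1, move -1, go to p3
p3 | 11[B]11100BBB   read B → write 1, move +1, go to p2
p2 | 111[1]1100BBB   read 1 → write B, move +1, go to p1
p1 | 111B[1]100BBB   read 1 → write 1, move -1, go to p3
p3 | 111[B]1100BBB   read B → write 1, move +1, go to p2
p2 | 1111[1]100BBB   read 1 → write B, move +1, go to p1
p1 | 1111B[1]00BBB   read 1 → write 1, move -1, go to p3
p3 | 1111[B]100BBB   read B → write 1, move +1, go to p2
p2 | 11111[1]00BBB   read 1 → write B, move +1, go to p1
p1 | 11111B[0]0BBB   read 0 → write 1, move +1, go to p3
p3 | 11111B1[0]BBB   read 0 → write 0, move -1, go to p2
p2 | 11111B[1]0BBB   read 1 → write B, move +1, go to p1
p1 | 11111BB[0]BBB   read 0 → write 1, move +1, go to p3
p3 | 11111BB1[B]BB   read B → write 1, move +1, go to p2
p2 | 11111BB11[B]B   read B → write 0, move +1, go to p0
p0 | 11111BB110[B]   read B → write 0, move -1, go to p4
p4 | 11111BB11[0]0
M halts after 30 transitions.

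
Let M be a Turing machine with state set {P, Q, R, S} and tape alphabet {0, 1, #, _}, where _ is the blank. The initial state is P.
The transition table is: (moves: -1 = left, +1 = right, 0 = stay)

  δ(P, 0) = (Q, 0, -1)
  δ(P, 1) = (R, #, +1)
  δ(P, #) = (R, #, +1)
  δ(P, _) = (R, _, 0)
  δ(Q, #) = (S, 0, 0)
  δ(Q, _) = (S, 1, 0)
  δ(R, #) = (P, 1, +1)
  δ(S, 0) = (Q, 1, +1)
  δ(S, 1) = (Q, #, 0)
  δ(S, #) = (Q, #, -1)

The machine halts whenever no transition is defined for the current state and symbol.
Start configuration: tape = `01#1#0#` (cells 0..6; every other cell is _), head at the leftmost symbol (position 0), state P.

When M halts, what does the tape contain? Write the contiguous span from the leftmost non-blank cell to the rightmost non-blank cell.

P | _[0]1#1#0#   read 0 → write 0, move -1, go to Q
Q | [_]01#1#0#   read _ → write 1, move 0, go to S
S | [1]01#1#0#   read 1 → write #, move 0, go to Q
Q | [#]01#1#0#   read # → write 0, move 0, go to S
S | [0]01#1#0#   read 0 → write 1, move +1, go to Q
Q | 1[0]1#1#0#
The non-blank tape span at halt is 101#1#0#.

101#1#0#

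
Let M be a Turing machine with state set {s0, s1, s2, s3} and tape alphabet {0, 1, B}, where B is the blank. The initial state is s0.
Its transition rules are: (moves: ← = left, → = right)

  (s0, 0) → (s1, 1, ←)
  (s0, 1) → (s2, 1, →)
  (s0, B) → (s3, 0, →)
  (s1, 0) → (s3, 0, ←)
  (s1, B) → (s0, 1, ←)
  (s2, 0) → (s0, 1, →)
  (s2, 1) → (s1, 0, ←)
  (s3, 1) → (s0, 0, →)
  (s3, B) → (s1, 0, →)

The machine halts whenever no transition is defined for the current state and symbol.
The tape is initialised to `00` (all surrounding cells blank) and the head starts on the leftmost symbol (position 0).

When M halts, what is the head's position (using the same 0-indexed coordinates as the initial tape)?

state=s0 head=0 tape=BB[0]0BBB   (s0,0)→(s1,1,←)
state=s1 head=-1 tape=B[B]10BBB   (s1,B)→(s0,1,←)
state=s0 head=-2 tape=[B]110BBB   (s0,B)→(s3,0,→)
state=s3 head=-1 tape=0[1]10BBB   (s3,1)→(s0,0,→)
state=s0 head=0 tape=00[1]0BBB   (s0,1)→(s2,1,→)
state=s2 head=1 tape=001[0]BBB   (s2,0)→(s0,1,→)
state=s0 head=2 tape=0011[B]BB   (s0,B)→(s3,0,→)
state=s3 head=3 tape=00110[B]B   (s3,B)→(s1,0,→)
state=s1 head=4 tape=001100[B]   (s1,B)→(s0,1,←)
state=s0 head=3 tape=00110[0]1   (s0,0)→(s1,1,←)
state=s1 head=2 tape=0011[0]11   (s1,0)→(s3,0,←)
state=s3 head=1 tape=001[1]011   (s3,1)→(s0,0,→)
state=s0 head=2 tape=0010[0]11   (s0,0)→(s1,1,←)
state=s1 head=1 tape=001[0]111   (s1,0)→(s3,0,←)
state=s3 head=0 tape=00[1]0111   (s3,1)→(s0,0,→)
state=s0 head=1 tape=000[0]111   (s0,0)→(s1,1,←)
state=s1 head=0 tape=00[0]1111   (s1,0)→(s3,0,←)
state=s3 head=-1 tape=0[0]01111
At halt the head is at cell -1.

-1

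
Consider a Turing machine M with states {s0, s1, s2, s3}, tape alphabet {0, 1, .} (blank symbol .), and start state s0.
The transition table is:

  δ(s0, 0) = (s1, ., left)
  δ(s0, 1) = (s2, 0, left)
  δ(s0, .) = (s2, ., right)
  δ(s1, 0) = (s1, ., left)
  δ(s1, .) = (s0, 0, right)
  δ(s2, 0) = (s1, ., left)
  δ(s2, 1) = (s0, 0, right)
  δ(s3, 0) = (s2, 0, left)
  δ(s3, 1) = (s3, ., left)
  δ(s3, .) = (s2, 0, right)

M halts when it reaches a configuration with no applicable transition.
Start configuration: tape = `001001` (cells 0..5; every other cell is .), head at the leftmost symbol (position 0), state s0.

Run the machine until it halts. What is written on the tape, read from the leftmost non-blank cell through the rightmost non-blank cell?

state=s0 head=0 tape=.[0]01001   (s0,0)→(s1,.,left)
state=s1 head=-1 tape=[.].01001   (s1,.)→(s0,0,right)
state=s0 head=0 tape=0[.]01001   (s0,.)→(s2,.,right)
state=s2 head=1 tape=0.[0]1001   (s2,0)→(s1,.,left)
state=s1 head=0 tape=0[.].1001   (s1,.)→(s0,0,right)
state=s0 head=1 tape=00[.]1001   (s0,.)→(s2,.,right)
state=s2 head=2 tape=00.[1]001   (s2,1)→(s0,0,right)
state=s0 head=3 tape=00.0[0]01   (s0,0)→(s1,.,left)
state=s1 head=2 tape=00.[0].01   (s1,0)→(s1,.,left)
state=s1 head=1 tape=00[.]..01   (s1,.)→(s0,0,right)
state=s0 head=2 tape=000[.].01   (s0,.)→(s2,.,right)
state=s2 head=3 tape=000.[.]01
The non-blank tape span at halt is 000..01.

000..01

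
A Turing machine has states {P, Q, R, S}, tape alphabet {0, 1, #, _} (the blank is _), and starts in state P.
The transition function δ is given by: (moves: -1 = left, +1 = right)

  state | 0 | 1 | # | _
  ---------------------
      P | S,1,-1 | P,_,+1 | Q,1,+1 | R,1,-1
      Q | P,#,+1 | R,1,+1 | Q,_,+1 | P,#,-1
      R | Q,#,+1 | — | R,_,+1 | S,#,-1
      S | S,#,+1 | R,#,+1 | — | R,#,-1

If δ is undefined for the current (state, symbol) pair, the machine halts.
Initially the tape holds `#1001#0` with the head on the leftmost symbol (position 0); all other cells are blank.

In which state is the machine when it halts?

state=P head=0 tape=[#]1001#0_   (P,#)→(Q,1,+1)
state=Q head=1 tape=1[1]001#0_   (Q,1)→(R,1,+1)
state=R head=2 tape=11[0]01#0_   (R,0)→(Q,#,+1)
state=Q head=3 tape=11#[0]1#0_   (Q,0)→(P,#,+1)
state=P head=4 tape=11##[1]#0_   (P,1)→(P,_,+1)
state=P head=5 tape=11##_[#]0_   (P,#)→(Q,1,+1)
state=Q head=6 tape=11##_1[0]_   (Q,0)→(P,#,+1)
state=P head=7 tape=11##_1#[_]   (P,_)→(R,1,-1)
state=R head=6 tape=11##_1[#]1   (R,#)→(R,_,+1)
state=R head=7 tape=11##_1_[1]
No transition is defined for (R, 1); M halts in state R.

R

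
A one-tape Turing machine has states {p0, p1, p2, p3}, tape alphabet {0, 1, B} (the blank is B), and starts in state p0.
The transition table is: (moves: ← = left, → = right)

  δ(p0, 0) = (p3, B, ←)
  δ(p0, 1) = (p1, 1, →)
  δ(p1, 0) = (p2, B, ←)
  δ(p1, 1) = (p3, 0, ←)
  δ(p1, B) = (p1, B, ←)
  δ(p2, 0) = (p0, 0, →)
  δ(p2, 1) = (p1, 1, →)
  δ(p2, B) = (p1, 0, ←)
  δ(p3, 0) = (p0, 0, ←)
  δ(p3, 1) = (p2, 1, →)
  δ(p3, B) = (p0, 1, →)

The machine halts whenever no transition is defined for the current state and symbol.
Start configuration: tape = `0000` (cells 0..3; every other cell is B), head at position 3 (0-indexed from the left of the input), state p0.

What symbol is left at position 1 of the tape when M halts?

state=p0 head=3 tape=B000[0]   (p0,0)→(p3,B,←)
state=p3 head=2 tape=B00[0]B   (p3,0)→(p0,0,←)
state=p0 head=1 tape=B0[0]0B   (p0,0)→(p3,B,←)
state=p3 head=0 tape=B[0]B0B   (p3,0)→(p0,0,←)
state=p0 head=-1 tape=[B]0B0B
Cell 1 holds B when M halts.

B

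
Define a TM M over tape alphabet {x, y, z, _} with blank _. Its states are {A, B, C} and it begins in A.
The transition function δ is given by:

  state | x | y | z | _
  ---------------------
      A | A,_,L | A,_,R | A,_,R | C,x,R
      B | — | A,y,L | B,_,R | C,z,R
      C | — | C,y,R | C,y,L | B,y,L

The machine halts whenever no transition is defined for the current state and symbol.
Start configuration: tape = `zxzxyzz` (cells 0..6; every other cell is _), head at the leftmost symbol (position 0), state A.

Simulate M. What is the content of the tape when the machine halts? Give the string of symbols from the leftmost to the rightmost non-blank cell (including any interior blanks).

A | [z]xzxyzz   read z → write _, move R, go to A
A | _[x]zxyzz   read x → write _, move L, go to A
A | [_]_zxyzz   read _ → write x, move R, go to C
C | x[_]zxyzz   read _ → write y, move L, go to B
B | [x]yzxyzz
The non-blank tape span at halt is xyzxyzz.

xyzxyzz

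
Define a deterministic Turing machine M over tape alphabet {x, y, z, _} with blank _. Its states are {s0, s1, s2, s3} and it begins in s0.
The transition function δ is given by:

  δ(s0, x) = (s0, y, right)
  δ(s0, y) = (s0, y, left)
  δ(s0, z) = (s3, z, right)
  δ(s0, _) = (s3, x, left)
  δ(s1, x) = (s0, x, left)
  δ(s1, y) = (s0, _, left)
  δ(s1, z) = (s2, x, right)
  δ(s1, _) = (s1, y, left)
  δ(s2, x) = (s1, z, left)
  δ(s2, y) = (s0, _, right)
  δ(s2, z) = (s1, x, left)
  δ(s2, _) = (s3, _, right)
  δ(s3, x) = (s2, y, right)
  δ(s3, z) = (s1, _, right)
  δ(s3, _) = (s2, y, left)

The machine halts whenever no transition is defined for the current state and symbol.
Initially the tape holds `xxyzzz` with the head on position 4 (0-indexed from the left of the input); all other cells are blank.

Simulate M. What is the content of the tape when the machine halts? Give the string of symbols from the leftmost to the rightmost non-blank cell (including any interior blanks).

xyxxyzy

s0 | xxyz[z]z_   read z → write z, move right, go to s3
s3 | xxyzz[z]_   read z → write _, move right, go to s1
s1 | xxyzz_[_]   read _ → write y, move left, go to s1
s1 | xxyzz[_]y   read _ → write y, move left, go to s1
s1 | xxyz[z]yy   read z → write x, move right, go to s2
s2 | xxyzx[y]y   read y → write _, move right, go to s0
s0 | xxyzx_[y]   read y → write y, move left, go to s0
s0 | xxyzx[_]y   read _ → write x, move left, go to s3
s3 | xxyz[x]xy   read x → write y, move right, go to s2
s2 | xxyzy[x]y   read x → write z, move left, go to s1
s1 | xxyz[y]zy   read y → write _, move left, go to s0
s0 | xxy[z]_zy   read z → write z, move right, go to s3
s3 | xxyz[_]zy   read _ → write y, move left, go to s2
s2 | xxy[z]yzy   read z → write x, move left, go to s1
s1 | xx[y]xyzy   read y → write _, move left, go to s0
s0 | x[x]_xyzy   read x → write y, move right, go to s0
s0 | xy[_]xyzy   read _ → write x, move left, go to s3
s3 | x[y]xxyzy
The non-blank tape span at halt is xyxxyzy.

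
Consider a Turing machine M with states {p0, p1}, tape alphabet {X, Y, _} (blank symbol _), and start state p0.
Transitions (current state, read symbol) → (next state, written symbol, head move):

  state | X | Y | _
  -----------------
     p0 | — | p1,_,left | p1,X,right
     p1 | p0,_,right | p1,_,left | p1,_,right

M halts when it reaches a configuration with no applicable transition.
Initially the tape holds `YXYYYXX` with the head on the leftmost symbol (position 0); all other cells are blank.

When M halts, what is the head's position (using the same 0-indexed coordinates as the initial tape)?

6

state=p0 head=0 tape=_[Y]XYYYXX   (p0,Y)→(p1,_,left)
state=p1 head=-1 tape=[_]_XYYYXX   (p1,_)→(p1,_,right)
state=p1 head=0 tape=_[_]XYYYXX   (p1,_)→(p1,_,right)
state=p1 head=1 tape=__[X]YYYXX   (p1,X)→(p0,_,right)
state=p0 head=2 tape=___[Y]YYXX   (p0,Y)→(p1,_,left)
state=p1 head=1 tape=__[_]_YYXX   (p1,_)→(p1,_,right)
state=p1 head=2 tape=___[_]YYXX   (p1,_)→(p1,_,right)
state=p1 head=3 tape=____[Y]YXX   (p1,Y)→(p1,_,left)
state=p1 head=2 tape=___[_]_YXX   (p1,_)→(p1,_,right)
state=p1 head=3 tape=____[_]YXX   (p1,_)→(p1,_,right)
state=p1 head=4 tape=_____[Y]XX   (p1,Y)→(p1,_,left)
state=p1 head=3 tape=____[_]_XX   (p1,_)→(p1,_,right)
state=p1 head=4 tape=_____[_]XX   (p1,_)→(p1,_,right)
state=p1 head=5 tape=______[X]X   (p1,X)→(p0,_,right)
state=p0 head=6 tape=_______[X]
At halt the head is at cell 6.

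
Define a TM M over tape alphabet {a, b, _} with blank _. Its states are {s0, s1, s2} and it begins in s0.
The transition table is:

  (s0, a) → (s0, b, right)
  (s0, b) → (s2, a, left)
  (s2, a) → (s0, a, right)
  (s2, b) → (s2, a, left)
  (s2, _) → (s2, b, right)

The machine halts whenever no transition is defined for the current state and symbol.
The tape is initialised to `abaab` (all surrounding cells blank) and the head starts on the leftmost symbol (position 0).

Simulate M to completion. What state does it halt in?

state=s0 head=0 tape=_[a]baab_   (s0,a)→(s0,b,right)
state=s0 head=1 tape=_b[b]aab_   (s0,b)→(s2,a,left)
state=s2 head=0 tape=_[b]aaab_   (s2,b)→(s2,a,left)
state=s2 head=-1 tape=[_]aaaab_   (s2,_)→(s2,b,right)
state=s2 head=0 tape=b[a]aaab_   (s2,a)→(s0,a,right)
state=s0 head=1 tape=ba[a]aab_   (s0,a)→(s0,b,right)
state=s0 head=2 tape=bab[a]ab_   (s0,a)→(s0,b,right)
state=s0 head=3 tape=babb[a]b_   (s0,a)→(s0,b,right)
state=s0 head=4 tape=babbb[b]_   (s0,b)→(s2,a,left)
state=s2 head=3 tape=babb[b]a_   (s2,b)→(s2,a,left)
state=s2 head=2 tape=bab[b]aa_   (s2,b)→(s2,a,left)
state=s2 head=1 tape=ba[b]aaa_   (s2,b)→(s2,a,left)
state=s2 head=0 tape=b[a]aaaa_   (s2,a)→(s0,a,right)
state=s0 head=1 tape=ba[a]aaa_   (s0,a)→(s0,b,right)
state=s0 head=2 tape=bab[a]aa_   (s0,a)→(s0,b,right)
state=s0 head=3 tape=babb[a]a_   (s0,a)→(s0,b,right)
state=s0 head=4 tape=babbb[a]_   (s0,a)→(s0,b,right)
state=s0 head=5 tape=babbbb[_]
No transition is defined for (s0, _); M halts in state s0.

s0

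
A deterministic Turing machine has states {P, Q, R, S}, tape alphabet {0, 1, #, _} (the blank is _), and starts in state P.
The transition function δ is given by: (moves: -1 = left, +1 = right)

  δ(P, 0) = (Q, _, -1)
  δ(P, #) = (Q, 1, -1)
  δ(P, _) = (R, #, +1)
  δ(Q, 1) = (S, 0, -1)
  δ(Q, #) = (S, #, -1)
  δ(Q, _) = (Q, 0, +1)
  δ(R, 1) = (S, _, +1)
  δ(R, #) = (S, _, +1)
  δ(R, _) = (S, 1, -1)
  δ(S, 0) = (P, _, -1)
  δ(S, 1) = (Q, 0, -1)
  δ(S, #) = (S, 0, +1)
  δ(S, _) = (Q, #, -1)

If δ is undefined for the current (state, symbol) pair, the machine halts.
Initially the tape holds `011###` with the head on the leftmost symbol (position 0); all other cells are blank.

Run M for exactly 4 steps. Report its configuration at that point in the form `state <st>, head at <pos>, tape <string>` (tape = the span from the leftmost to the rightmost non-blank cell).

state=P head=0 tape=_[0]11###   (P,0)→(Q,_,-1)
state=Q head=-1 tape=[_]_11###   (Q,_)→(Q,0,+1)
state=Q head=0 tape=0[_]11###   (Q,_)→(Q,0,+1)
state=Q head=1 tape=00[1]1###   (Q,1)→(S,0,-1)
state=S head=0 tape=0[0]01###
After 4 steps: state S, head at 0, tape 0001###.

state S, head at 0, tape 0001###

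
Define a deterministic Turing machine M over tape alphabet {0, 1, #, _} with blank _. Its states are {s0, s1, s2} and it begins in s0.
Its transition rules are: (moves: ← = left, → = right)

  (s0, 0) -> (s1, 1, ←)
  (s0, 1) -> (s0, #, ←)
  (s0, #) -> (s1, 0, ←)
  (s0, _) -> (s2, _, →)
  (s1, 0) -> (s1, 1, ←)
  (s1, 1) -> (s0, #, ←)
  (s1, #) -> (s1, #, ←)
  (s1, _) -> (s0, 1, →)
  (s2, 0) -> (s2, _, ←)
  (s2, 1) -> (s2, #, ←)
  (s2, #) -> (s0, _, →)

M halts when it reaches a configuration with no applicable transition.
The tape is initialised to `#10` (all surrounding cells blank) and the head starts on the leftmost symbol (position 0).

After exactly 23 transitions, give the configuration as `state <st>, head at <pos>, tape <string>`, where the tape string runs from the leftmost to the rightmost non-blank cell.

state=s0 head=0 tape=__[#]10   (s0,#)→(s1,0,←)
state=s1 head=-1 tape=_[_]010   (s1,_)→(s0,1,→)
state=s0 head=0 tape=_1[0]10   (s0,0)→(s1,1,←)
state=s1 head=-1 tape=_[1]110   (s1,1)→(s0,#,←)
state=s0 head=-2 tape=[_]#110   (s0,_)→(s2,_,→)
state=s2 head=-1 tape=_[#]110   (s2,#)→(s0,_,→)
state=s0 head=0 tape=__[1]10   (s0,1)→(s0,#,←)
state=s0 head=-1 tape=_[_]#10   (s0,_)→(s2,_,→)
state=s2 head=0 tape=__[#]10   (s2,#)→(s0,_,→)
state=s0 head=1 tape=___[1]0   (s0,1)→(s0,#,←)
state=s0 head=0 tape=__[_]#0   (s0,_)→(s2,_,→)
state=s2 head=1 tape=___[#]0   (s2,#)→(s0,_,→)
state=s0 head=2 tape=____[0]   (s0,0)→(s1,1,←)
state=s1 head=1 tape=___[_]1   (s1,_)→(s0,1,→)
state=s0 head=2 tape=___1[1]   (s0,1)→(s0,#,←)
state=s0 head=1 tape=___[1]#   (s0,1)→(s0,#,←)
state=s0 head=0 tape=__[_]##   (s0,_)→(s2,_,→)
state=s2 head=1 tape=___[#]#   (s2,#)→(s0,_,→)
state=s0 head=2 tape=____[#]   (s0,#)→(s1,0,←)
state=s1 head=1 tape=___[_]0   (s1,_)→(s0,1,→)
state=s0 head=2 tape=___1[0]   (s0,0)→(s1,1,←)
state=s1 head=1 tape=___[1]1   (s1,1)→(s0,#,←)
state=s0 head=0 tape=__[_]#1   (s0,_)→(s2,_,→)
state=s2 head=1 tape=___[#]1
After 23 steps: state s2, head at 1, tape #1.

state s2, head at 1, tape #1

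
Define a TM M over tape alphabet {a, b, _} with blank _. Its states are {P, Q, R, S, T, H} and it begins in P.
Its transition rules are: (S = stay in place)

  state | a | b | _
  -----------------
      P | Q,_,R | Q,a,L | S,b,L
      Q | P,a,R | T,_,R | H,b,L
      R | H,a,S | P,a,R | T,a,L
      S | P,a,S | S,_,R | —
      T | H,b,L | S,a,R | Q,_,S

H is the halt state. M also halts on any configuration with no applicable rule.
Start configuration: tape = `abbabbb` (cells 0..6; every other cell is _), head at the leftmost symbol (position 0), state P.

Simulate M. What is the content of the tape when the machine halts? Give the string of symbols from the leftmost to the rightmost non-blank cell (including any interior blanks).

a__a

P | [a]bbabbb_   read a → write _, move R, go to Q
Q | _[b]babbb_   read b → write _, move R, go to T
T | __[b]abbb_   read b → write a, move R, go to S
S | __a[a]bbb_   read a → write a, move S, go to P
P | __a[a]bbb_   read a → write _, move R, go to Q
Q | __a_[b]bb_   read b → write _, move R, go to T
T | __a__[b]b_   read b → write a, move R, go to S
S | __a__a[b]_   read b → write _, move R, go to S
S | __a__a_[_]
The non-blank tape span at halt is a__a.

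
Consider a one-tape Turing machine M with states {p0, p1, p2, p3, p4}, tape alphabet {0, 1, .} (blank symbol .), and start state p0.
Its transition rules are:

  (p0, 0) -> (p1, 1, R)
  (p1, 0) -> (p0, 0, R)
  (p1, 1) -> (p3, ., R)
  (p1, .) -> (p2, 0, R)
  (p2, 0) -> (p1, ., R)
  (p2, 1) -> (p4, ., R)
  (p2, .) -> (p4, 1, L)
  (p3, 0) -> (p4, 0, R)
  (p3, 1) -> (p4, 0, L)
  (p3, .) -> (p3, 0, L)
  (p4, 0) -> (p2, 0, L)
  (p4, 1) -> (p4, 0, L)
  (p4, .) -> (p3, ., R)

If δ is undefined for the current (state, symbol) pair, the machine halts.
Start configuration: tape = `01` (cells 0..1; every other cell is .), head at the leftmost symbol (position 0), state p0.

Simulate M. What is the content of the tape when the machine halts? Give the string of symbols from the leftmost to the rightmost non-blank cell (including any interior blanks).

p0 | .[0]1...   read 0 → write 1, move R, go to p1
p1 | .1[1]...   read 1 → write ., move R, go to p3
p3 | .1.[.]..   read . → write 0, move L, go to p3
p3 | .1[.]0..   read . → write 0, move L, go to p3
p3 | .[1]00..   read 1 → write 0, move L, go to p4
p4 | [.]000..   read . → write ., move R, go to p3
p3 | .[0]00..   read 0 → write 0, move R, go to p4
p4 | .0[0]0..   read 0 → write 0, move L, go to p2
p2 | .[0]00..   read 0 → write ., move R, go to p1
p1 | ..[0]0..   read 0 → write 0, move R, go to p0
p0 | ..0[0]..   read 0 → write 1, move R, go to p1
p1 | ..01[.].   read . → write 0, move R, go to p2
p2 | ..010[.]   read . → write 1, move L, go to p4
p4 | ..01[0]1   read 0 → write 0, move L, go to p2
p2 | ..0[1]01   read 1 → write ., move R, go to p4
p4 | ..0.[0]1   read 0 → write 0, move L, go to p2
p2 | ..0[.]01   read . → write 1, move L, go to p4
p4 | ..[0]101   read 0 → write 0, move L, go to p2
p2 | .[.]0101   read . → write 1, move L, go to p4
p4 | [.]10101   read . → write ., move R, go to p3
p3 | .[1]0101   read 1 → write 0, move L, go to p4
p4 | [.]00101   read . → write ., move R, go to p3
p3 | .[0]0101   read 0 → write 0, move R, go to p4
p4 | .0[0]101   read 0 → write 0, move L, go to p2
p2 | .[0]0101   read 0 → write ., move R, go to p1
p1 | ..[0]101   read 0 → write 0, move R, go to p0
p0 | ..0[1]01
The non-blank tape span at halt is 0101.

0101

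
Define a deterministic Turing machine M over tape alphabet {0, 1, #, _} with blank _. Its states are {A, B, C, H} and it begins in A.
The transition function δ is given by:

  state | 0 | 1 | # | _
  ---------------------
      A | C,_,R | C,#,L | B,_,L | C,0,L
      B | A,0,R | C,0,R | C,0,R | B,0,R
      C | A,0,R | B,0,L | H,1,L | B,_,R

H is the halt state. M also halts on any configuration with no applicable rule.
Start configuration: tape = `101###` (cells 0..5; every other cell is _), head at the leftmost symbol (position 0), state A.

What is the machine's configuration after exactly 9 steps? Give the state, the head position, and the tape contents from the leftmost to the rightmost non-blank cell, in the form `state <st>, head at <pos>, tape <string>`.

state=A head=0 tape=_[1]01###   (A,1)→(C,#,L)
state=C head=-1 tape=[_]#01###   (C,_)→(B,_,R)
state=B head=0 tape=_[#]01###   (B,#)→(C,0,R)
state=C head=1 tape=_0[0]1###   (C,0)→(A,0,R)
state=A head=2 tape=_00[1]###   (A,1)→(C,#,L)
state=C head=1 tape=_0[0]####   (C,0)→(A,0,R)
state=A head=2 tape=_00[#]###   (A,#)→(B,_,L)
state=B head=1 tape=_0[0]_###   (B,0)→(A,0,R)
state=A head=2 tape=_00[_]###   (A,_)→(C,0,L)
state=C head=1 tape=_0[0]0###
After 9 steps: state C, head at 1, tape 000###.

state C, head at 1, tape 000###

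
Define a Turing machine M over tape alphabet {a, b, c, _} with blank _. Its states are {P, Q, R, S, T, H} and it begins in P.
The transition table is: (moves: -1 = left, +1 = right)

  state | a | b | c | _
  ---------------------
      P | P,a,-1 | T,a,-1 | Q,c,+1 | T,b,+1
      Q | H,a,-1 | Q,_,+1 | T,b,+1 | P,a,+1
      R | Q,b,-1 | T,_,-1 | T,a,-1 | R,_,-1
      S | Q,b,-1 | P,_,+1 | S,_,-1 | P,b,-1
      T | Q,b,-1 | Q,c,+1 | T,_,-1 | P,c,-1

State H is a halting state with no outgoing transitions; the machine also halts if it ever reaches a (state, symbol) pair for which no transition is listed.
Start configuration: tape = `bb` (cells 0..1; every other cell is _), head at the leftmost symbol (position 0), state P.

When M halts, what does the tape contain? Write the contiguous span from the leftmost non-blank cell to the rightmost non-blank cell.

caab

P | __[b]b   read b → write a, move -1, go to T
T | _[_]ab   read _ → write c, move -1, go to P
P | [_]cab   read _ → write b, move +1, go to T
T | b[c]ab   read c → write _, move -1, go to T
T | [b]_ab   read b → write c, move +1, go to Q
Q | c[_]ab   read _ → write a, move +1, go to P
P | ca[a]b   read a → write a, move -1, go to P
P | c[a]ab   read a → write a, move -1, go to P
P | [c]aab   read c → write c, move +1, go to Q
Q | c[a]ab   read a → write a, move -1, go to H
H | [c]aab
The non-blank tape span at halt is caab.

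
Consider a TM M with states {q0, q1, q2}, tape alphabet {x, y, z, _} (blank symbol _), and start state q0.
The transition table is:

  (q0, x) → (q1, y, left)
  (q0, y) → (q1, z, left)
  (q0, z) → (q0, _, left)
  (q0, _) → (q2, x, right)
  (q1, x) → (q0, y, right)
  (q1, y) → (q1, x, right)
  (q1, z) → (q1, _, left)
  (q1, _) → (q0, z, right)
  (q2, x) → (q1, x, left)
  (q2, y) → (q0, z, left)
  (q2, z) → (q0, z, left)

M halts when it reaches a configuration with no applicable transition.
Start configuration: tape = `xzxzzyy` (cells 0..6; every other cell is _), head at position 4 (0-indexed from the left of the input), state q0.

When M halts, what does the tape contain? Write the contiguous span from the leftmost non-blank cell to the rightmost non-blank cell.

xyx__yy

state=q0 head=4 tape=xzxz[z]yy   (q0,z)→(q0,_,left)
state=q0 head=3 tape=xzx[z]_yy   (q0,z)→(q0,_,left)
state=q0 head=2 tape=xz[x]__yy   (q0,x)→(q1,y,left)
state=q1 head=1 tape=x[z]y__yy   (q1,z)→(q1,_,left)
state=q1 head=0 tape=[x]_y__yy   (q1,x)→(q0,y,right)
state=q0 head=1 tape=y[_]y__yy   (q0,_)→(q2,x,right)
state=q2 head=2 tape=yx[y]__yy   (q2,y)→(q0,z,left)
state=q0 head=1 tape=y[x]z__yy   (q0,x)→(q1,y,left)
state=q1 head=0 tape=[y]yz__yy   (q1,y)→(q1,x,right)
state=q1 head=1 tape=x[y]z__yy   (q1,y)→(q1,x,right)
state=q1 head=2 tape=xx[z]__yy   (q1,z)→(q1,_,left)
state=q1 head=1 tape=x[x]___yy   (q1,x)→(q0,y,right)
state=q0 head=2 tape=xy[_]__yy   (q0,_)→(q2,x,right)
state=q2 head=3 tape=xyx[_]_yy
The non-blank tape span at halt is xyx__yy.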